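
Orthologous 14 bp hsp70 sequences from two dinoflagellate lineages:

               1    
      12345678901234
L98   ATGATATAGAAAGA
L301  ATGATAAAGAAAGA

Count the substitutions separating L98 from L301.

Differing sites — 7:T/A.
That gives 1 mismatch out of 14 aligned sites, so the Hamming distance is 1.

1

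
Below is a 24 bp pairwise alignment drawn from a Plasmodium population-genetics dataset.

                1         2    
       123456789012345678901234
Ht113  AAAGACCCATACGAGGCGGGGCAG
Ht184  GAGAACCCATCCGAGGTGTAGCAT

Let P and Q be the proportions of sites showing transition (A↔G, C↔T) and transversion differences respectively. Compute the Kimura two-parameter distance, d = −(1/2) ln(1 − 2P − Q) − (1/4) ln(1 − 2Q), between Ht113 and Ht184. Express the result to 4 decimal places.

Differing sites — 1:A/G (Ti); 3:A/G (Ti); 4:G/A (Ti); 11:A/C (Tv); 17:C/T (Ti); 19:G/T (Tv); 20:G/A (Ti); 24:G/T (Tv).
Of the 8 differences, 5 transitions and 3 transversions over 24 sites: P = 5/24 = 0.208333, Q = 3/24 = 0.125000.
d = −0.5·ln(0.458334) − 0.25·ln(0.750000) = −0.5·(-0.780157) − 0.25·(-0.287682) = 0.4620.

0.4620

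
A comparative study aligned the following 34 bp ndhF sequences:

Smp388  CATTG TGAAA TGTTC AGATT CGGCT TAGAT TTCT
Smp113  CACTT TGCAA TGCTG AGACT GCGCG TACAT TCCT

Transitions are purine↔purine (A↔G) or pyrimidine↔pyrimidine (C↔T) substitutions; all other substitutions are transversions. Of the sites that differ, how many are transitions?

Differing sites — 3:T/C (Ti); 5:G/T (Tv); 8:A/C (Tv); 13:T/C (Ti); 15:C/G (Tv); 19:T/C (Ti); 21:C/G (Tv); 22:G/C (Tv); 25:T/G (Tv); 28:G/C (Tv); 32:T/C (Ti).
Of the 11 differences, 4 transitions and 7 transversions, so the answer is 4.

4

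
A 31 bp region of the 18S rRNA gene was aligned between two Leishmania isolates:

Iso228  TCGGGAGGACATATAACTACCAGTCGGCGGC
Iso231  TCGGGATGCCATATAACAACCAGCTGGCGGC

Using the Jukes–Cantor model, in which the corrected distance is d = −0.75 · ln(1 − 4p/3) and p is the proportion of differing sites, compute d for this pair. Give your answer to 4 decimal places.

0.1816

The sequences differ at positions 7 (G/T), 9 (A/C), 18 (T/A), 24 (T/C), 25 (C/T).
p = 5/31 = 0.161290.
d = −0.75 · ln(1 − (4/3)·0.161290) = −0.75 · ln(0.784947) = −0.75 · (-0.242139) = 0.1816.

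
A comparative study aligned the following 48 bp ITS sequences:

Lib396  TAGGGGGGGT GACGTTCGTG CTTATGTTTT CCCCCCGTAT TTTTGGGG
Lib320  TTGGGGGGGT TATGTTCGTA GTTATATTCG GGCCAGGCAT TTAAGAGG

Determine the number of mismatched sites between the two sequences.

The sequences differ at positions 2 (A/T), 11 (G/T), 13 (C/T), 20 (G/A), 21 (C/G), 26 (G/A), 29 (T/C), 30 (T/G), 31 (C/G), 32 (C/G), 35 (C/A), 36 (C/G), 38 (T/C), 43 (T/A), 44 (T/A), 46 (G/A).
That gives 16 mismatches out of 48 aligned sites, so the Hamming distance is 16.

16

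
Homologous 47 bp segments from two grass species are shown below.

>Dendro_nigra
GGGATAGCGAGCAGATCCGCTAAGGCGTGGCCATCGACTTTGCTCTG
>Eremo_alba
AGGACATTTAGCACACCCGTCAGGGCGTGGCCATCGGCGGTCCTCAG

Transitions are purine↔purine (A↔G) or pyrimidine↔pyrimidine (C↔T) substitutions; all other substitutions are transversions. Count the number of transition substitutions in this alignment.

Mismatches occur at site 1 (G↔A, transition), site 5 (T↔C, transition), site 7 (G↔T, transversion), site 8 (C↔T, transition), site 9 (G↔T, transversion), site 14 (G↔C, transversion), site 16 (T↔C, transition), site 20 (C↔T, transition), site 21 (T↔C, transition), site 23 (A↔G, transition), site 37 (A↔G, transition), site 39 (T↔G, transversion), site 40 (T↔G, transversion), site 42 (G↔C, transversion), site 46 (T↔A, transversion).
Of the 15 differences, 8 transitions and 7 transversions, so the answer is 8.

8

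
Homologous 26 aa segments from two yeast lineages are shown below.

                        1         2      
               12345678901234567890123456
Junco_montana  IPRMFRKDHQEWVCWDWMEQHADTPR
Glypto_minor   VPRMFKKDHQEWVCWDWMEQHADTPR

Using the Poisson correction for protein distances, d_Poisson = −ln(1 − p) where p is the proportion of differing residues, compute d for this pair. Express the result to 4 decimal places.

Differing sites — 1:I/V; 6:R/K.
p = 2/26 = 0.076923.
d = −ln(1 − 0.076923) = −ln(0.923077) = 0.0800.

0.0800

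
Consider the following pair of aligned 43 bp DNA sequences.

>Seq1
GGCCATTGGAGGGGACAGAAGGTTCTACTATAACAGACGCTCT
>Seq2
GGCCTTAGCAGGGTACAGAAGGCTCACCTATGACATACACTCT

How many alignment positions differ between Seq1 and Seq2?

Differing sites — 5:A/T; 7:T/A; 9:G/C; 14:G/T; 23:T/C; 26:T/A; 27:A/C; 32:A/G; 36:G/T; 39:G/A.
That gives 10 mismatches out of 43 aligned sites, so the Hamming distance is 10.

10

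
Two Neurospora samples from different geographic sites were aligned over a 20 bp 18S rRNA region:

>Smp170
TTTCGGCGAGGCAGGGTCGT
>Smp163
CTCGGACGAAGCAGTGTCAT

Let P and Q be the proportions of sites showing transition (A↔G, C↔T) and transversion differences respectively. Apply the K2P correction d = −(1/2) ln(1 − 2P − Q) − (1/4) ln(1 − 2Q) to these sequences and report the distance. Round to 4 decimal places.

Differing sites — 1:T/C (Ti); 3:T/C (Ti); 4:C/G (Tv); 6:G/A (Ti); 10:G/A (Ti); 15:G/T (Tv); 19:G/A (Ti).
Of the 7 differences, 5 transitions and 2 transversions over 20 sites: P = 5/20 = 0.250000, Q = 2/20 = 0.100000.
d = −0.5·ln(0.400000) − 0.25·ln(0.800000) = −0.5·(-0.916291) − 0.25·(-0.223144) = 0.5139.

0.5139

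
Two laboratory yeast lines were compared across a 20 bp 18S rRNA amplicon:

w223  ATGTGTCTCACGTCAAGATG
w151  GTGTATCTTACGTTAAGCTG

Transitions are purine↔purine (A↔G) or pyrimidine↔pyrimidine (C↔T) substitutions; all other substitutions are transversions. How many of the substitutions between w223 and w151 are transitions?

Differing sites — 1:A/G (Ti); 5:G/A (Ti); 9:C/T (Ti); 14:C/T (Ti); 18:A/C (Tv).
Of the 5 differences, 4 transitions and 1 transversion, so the answer is 4.

4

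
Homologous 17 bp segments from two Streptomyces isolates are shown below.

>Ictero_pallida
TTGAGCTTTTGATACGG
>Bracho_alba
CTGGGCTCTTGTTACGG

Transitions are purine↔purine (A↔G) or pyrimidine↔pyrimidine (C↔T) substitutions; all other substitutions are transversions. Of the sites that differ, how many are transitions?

3

Differing sites — 1:T/C (Ti); 4:A/G (Ti); 8:T/C (Ti); 12:A/T (Tv).
Of the 4 differences, 3 transitions and 1 transversion, so the answer is 3.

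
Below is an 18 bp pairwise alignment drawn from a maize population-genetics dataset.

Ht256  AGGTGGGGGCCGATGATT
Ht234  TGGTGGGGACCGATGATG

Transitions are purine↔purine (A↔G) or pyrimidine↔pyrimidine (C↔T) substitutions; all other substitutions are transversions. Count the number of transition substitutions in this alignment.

1

Mismatches occur at site 1 (A→T, transversion), site 9 (G→A, transition), site 18 (T→G, transversion).
Of the 3 differences, 1 transition and 2 transversions, so the answer is 1.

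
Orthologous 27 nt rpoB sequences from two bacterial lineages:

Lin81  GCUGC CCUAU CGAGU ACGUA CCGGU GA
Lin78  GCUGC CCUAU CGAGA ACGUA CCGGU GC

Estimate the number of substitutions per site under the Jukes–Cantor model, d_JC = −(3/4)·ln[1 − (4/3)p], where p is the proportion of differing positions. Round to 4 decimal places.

0.0780

Mismatches occur at site 15 (U/A), site 27 (A/C).
p = 2/27 = 0.074074.
d = −0.75 · ln(1 − (4/3)·0.074074) = −0.75 · ln(0.901235) = −0.75 · (-0.103989) = 0.0780.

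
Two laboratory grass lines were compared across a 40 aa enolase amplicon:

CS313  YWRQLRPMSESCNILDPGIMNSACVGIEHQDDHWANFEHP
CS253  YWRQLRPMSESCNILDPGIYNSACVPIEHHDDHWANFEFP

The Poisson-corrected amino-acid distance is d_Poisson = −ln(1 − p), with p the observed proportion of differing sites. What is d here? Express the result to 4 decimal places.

The sequences differ at positions 20 (M/Y), 26 (G/P), 30 (Q/H), 39 (H/F).
p = 4/40 = 0.100000.
d = −ln(1 − 0.100000) = −ln(0.900000) = 0.1054.

0.1054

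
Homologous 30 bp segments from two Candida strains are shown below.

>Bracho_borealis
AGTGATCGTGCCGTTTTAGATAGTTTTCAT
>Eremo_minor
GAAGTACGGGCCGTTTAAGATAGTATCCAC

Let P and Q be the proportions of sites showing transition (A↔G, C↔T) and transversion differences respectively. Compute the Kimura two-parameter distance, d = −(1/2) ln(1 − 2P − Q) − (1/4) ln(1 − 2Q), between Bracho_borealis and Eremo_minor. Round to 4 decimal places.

Mismatches occur at site 1 (A↔G, transition), site 2 (G↔A, transition), site 3 (T↔A, transversion), site 5 (A↔T, transversion), site 6 (T↔A, transversion), site 9 (T↔G, transversion), site 17 (T↔A, transversion), site 25 (T↔A, transversion), site 27 (T↔C, transition), site 30 (T↔C, transition).
Of the 10 differences, 4 transitions and 6 transversions over 30 sites: P = 4/30 = 0.133333, Q = 6/30 = 0.200000.
d = −0.5·ln(0.533334) − 0.25·ln(0.600000) = −0.5·(-0.628607) − 0.25·(-0.510826) = 0.4420.

0.4420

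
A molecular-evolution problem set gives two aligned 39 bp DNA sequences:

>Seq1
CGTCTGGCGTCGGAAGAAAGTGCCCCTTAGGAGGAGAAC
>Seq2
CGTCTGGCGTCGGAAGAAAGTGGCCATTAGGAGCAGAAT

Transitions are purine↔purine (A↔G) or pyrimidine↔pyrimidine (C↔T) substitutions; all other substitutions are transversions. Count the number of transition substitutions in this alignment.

The sequences differ at positions 23 (C/G, transversion), 26 (C/A, transversion), 34 (G/C, transversion), 39 (C/T, transition).
Of the 4 differences, 1 transition and 3 transversions, so the answer is 1.

1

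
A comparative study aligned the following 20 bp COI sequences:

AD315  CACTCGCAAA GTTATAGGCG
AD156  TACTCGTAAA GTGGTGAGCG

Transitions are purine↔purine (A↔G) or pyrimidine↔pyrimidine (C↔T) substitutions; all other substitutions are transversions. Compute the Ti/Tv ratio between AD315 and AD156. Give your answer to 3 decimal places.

The sequences differ at positions 1 (C/T, transition), 7 (C/T, transition), 13 (T/G, transversion), 14 (A/G, transition), 16 (A/G, transition), 17 (G/A, transition).
Of the 6 differences, 5 transitions and 1 transversion, so Ti/Tv = 5/1 = 5.000.

5.000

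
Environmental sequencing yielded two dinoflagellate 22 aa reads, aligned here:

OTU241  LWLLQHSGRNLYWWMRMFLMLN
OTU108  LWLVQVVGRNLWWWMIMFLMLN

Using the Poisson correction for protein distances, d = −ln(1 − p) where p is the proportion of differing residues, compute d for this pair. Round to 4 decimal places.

Differing sites — 4:L/V; 6:H/V; 7:S/V; 12:Y/W; 16:R/I.
p = 5/22 = 0.227273.
d = −ln(1 − 0.227273) = −ln(0.772727) = 0.2578.

0.2578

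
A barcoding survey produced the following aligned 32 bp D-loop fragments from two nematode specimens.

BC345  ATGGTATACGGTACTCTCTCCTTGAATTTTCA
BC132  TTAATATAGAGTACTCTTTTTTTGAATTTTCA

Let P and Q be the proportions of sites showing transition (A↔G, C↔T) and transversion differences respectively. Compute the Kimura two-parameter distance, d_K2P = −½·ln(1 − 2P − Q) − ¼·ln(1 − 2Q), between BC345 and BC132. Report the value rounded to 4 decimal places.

0.3211

Mismatches occur at site 1 (A→T, transversion), site 3 (G→A, transition), site 4 (G→A, transition), site 9 (C→G, transversion), site 10 (G→A, transition), site 18 (C→T, transition), site 20 (C→T, transition), site 21 (C→T, transition).
Of the 8 differences, 6 transitions and 2 transversions over 32 sites: P = 6/32 = 0.187500, Q = 2/32 = 0.062500.
d = −0.5·ln(0.562500) − 0.25·ln(0.875000) = −0.5·(-0.575364) − 0.25·(-0.133531) = 0.3211.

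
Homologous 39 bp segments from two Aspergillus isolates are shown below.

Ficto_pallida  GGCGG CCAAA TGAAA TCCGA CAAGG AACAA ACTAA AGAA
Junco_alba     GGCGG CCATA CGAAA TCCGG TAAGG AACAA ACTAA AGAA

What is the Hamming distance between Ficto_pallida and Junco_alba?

4

The sequences differ at positions 9 (A/T), 11 (T/C), 20 (A/G), 21 (C/T).
That gives 4 mismatches out of 39 aligned sites, so the Hamming distance is 4.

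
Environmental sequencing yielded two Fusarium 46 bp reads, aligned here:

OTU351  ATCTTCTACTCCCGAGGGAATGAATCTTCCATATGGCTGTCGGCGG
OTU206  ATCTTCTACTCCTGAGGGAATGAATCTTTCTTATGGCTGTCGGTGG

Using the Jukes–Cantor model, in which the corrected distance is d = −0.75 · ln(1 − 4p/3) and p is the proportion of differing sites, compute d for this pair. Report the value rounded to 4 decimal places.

Mismatches occur at site 13 (C/T), site 29 (C/T), site 31 (A/T), site 44 (C/T).
p = 4/46 = 0.086957.
d = −0.75 · ln(1 − (4/3)·0.086957) = −0.75 · ln(0.884057) = −0.75 · (-0.123234) = 0.0924.

0.0924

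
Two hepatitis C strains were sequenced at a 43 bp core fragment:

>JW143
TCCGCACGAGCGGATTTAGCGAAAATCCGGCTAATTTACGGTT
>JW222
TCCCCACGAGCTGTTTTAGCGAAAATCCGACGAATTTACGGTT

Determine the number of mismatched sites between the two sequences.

Differing sites — 4:G/C; 12:G/T; 14:A/T; 30:G/A; 32:T/G.
That gives 5 mismatches out of 43 aligned sites, so the Hamming distance is 5.

5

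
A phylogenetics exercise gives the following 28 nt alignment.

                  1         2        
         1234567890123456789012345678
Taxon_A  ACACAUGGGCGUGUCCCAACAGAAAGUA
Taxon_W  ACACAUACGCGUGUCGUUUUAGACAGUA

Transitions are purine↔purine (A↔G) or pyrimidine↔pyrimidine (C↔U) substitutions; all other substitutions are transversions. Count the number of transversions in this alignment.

Mismatches occur at site 7 (G/A, transition), site 8 (G/C, transversion), site 16 (C/G, transversion), site 17 (C/U, transition), site 18 (A/U, transversion), site 19 (A/U, transversion), site 20 (C/U, transition), site 24 (A/C, transversion).
Of the 8 differences, 3 transitions and 5 transversions, so the answer is 5.

5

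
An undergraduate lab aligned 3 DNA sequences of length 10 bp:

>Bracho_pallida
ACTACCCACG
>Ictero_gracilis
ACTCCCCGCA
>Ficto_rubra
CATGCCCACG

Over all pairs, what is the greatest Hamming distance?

Pairwise Hamming distances:
  Bracho_pallida vs Ictero_gracilis: 3
  Bracho_pallida vs Ficto_rubra: 3
  Ictero_gracilis vs Ficto_rubra: 5
The largest is 5, between Ictero_gracilis and Ficto_rubra.

5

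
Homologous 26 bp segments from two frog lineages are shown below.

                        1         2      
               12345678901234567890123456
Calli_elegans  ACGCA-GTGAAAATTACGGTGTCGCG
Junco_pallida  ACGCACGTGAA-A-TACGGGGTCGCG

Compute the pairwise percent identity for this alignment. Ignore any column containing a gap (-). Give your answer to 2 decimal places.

95.65%

Excluding the 3 gap columns leaves 23 comparable sites.
Differing sites — 20:T/G.
22 of the 23 comparable sites match, so the percent identity is 22/23 × 100 = 95.65%.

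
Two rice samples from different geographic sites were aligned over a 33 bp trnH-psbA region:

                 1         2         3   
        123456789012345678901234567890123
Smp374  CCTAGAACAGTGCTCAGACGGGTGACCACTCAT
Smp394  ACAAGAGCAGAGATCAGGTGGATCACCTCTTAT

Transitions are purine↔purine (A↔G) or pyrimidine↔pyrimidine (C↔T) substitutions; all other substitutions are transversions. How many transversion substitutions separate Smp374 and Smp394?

6

The sequences differ at positions 1 (C/A, transversion), 3 (T/A, transversion), 7 (A/G, transition), 11 (T/A, transversion), 13 (C/A, transversion), 18 (A/G, transition), 19 (C/T, transition), 22 (G/A, transition), 24 (G/C, transversion), 28 (A/T, transversion), 31 (C/T, transition).
Of the 11 differences, 5 transitions and 6 transversions, so the answer is 6.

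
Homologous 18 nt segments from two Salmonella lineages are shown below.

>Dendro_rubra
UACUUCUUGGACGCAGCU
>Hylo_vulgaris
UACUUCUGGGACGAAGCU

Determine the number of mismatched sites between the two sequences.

Mismatches occur at site 8 (U↔G), site 14 (C↔A).
That gives 2 mismatches out of 18 aligned sites, so the Hamming distance is 2.

2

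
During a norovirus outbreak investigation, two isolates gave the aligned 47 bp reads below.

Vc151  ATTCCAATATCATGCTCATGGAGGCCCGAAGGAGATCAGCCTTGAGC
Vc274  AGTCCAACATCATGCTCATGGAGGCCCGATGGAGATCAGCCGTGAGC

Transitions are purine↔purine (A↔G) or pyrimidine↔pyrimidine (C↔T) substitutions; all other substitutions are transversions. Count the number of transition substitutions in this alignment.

Differing sites — 2:T/G (Tv); 8:T/C (Ti); 30:A/T (Tv); 42:T/G (Tv).
Of the 4 differences, 1 transition and 3 transversions, so the answer is 1.

1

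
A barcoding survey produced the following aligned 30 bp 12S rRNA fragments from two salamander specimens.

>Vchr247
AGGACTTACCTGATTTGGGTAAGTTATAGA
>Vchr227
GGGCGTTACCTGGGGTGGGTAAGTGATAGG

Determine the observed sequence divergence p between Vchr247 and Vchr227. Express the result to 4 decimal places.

Mismatches occur at site 1 (A↔G), site 4 (A↔C), site 5 (C↔G), site 13 (A↔G), site 14 (T↔G), site 15 (T↔G), site 25 (T↔G), site 30 (A↔G).
There are 8 differences over 30 sites, so p = 8/30 = 0.2667.

0.2667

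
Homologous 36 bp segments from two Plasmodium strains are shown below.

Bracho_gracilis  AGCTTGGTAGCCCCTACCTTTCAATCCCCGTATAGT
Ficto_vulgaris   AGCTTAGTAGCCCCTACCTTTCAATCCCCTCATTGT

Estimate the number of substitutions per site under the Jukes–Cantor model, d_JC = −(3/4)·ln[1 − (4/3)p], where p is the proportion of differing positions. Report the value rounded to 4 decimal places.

The sequences differ at positions 6 (G/A), 30 (G/T), 31 (T/C), 34 (A/T).
p = 4/36 = 0.111111.
d = −0.75 · ln(1 − (4/3)·0.111111) = −0.75 · ln(0.851852) = −0.75 · (-0.160342) = 0.1203.

0.1203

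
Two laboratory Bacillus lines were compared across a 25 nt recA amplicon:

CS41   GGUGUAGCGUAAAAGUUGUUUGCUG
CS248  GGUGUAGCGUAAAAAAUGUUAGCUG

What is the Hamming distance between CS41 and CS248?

Differing sites — 15:G/A; 16:U/A; 21:U/A.
That gives 3 mismatches out of 25 aligned sites, so the Hamming distance is 3.

3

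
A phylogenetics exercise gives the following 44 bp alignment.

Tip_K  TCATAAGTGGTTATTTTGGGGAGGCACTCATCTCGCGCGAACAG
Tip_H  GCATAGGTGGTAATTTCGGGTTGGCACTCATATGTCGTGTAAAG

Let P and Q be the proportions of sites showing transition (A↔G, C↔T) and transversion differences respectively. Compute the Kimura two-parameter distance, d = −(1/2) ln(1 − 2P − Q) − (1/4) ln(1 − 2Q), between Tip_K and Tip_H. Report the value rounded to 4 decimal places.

0.3400

Mismatches occur at site 1 (T↔G, transversion), site 6 (A↔G, transition), site 12 (T↔A, transversion), site 17 (T↔C, transition), site 21 (G↔T, transversion), site 22 (A↔T, transversion), site 32 (C↔A, transversion), site 34 (C↔G, transversion), site 35 (G↔T, transversion), site 38 (C↔T, transition), site 40 (A↔T, transversion), site 42 (C↔A, transversion).
Of the 12 differences, 3 transitions and 9 transversions over 44 sites: P = 3/44 = 0.068182, Q = 9/44 = 0.204545.
d = −0.5·ln(0.659091) − 0.25·ln(0.590910) = −0.5·(-0.416894) − 0.25·(-0.526092) = 0.3400.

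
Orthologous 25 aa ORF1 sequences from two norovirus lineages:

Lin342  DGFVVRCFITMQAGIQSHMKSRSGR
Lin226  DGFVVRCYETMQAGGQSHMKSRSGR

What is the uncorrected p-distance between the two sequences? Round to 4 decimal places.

Mismatches occur at site 8 (F→Y), site 9 (I→E), site 15 (I→G).
There are 3 differences over 25 sites, so p = 3/25 = 0.1200.

0.1200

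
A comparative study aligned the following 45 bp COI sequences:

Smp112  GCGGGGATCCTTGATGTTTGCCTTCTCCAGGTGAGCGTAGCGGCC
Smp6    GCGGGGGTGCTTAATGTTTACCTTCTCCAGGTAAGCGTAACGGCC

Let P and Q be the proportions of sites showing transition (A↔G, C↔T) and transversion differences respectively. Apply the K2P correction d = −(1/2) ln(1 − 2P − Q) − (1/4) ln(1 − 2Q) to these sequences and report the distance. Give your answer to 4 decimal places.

The sequences differ at positions 7 (A/G, transition), 9 (C/G, transversion), 13 (G/A, transition), 20 (G/A, transition), 33 (G/A, transition), 40 (G/A, transition).
Of the 6 differences, 5 transitions and 1 transversion over 45 sites: P = 5/45 = 0.111111, Q = 1/45 = 0.022222.
d = −0.5·ln(0.755556) − 0.25·ln(0.955556) = −0.5·(-0.280301) − 0.25·(-0.045462) = 0.1515.

0.1515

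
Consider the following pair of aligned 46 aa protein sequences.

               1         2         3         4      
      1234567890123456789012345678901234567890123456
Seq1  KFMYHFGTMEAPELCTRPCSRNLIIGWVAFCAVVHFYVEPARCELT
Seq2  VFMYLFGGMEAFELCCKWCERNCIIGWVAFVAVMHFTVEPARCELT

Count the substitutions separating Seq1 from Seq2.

12

Mismatches occur at site 1 (K→V), site 5 (H→L), site 8 (T→G), site 12 (P→F), site 16 (T→C), site 17 (R→K), site 18 (P→W), site 20 (S→E), site 23 (L→C), site 31 (C→V), site 34 (V→M), site 37 (Y→T).
That gives 12 mismatches out of 46 aligned sites, so the Hamming distance is 12.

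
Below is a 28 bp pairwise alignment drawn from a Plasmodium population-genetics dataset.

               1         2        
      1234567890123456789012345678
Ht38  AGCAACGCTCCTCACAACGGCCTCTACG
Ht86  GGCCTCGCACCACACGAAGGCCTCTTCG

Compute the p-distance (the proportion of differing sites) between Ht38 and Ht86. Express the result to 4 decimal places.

0.2857

The sequences differ at positions 1 (A/G), 4 (A/C), 5 (A/T), 9 (T/A), 12 (T/A), 16 (A/G), 18 (C/A), 26 (A/T).
There are 8 differences over 28 sites, so p = 8/28 = 0.2857.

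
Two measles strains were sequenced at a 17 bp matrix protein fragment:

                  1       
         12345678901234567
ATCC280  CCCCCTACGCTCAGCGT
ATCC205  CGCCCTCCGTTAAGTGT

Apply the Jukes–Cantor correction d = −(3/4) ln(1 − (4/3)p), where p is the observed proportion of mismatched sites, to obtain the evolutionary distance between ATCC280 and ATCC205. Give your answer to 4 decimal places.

Mismatches occur at site 2 (C/G), site 7 (A/C), site 10 (C/T), site 12 (C/A), site 15 (C/T).
p = 5/17 = 0.294118.
d = −0.75 · ln(1 − (4/3)·0.294118) = −0.75 · ln(0.607843) = −0.75 · (-0.497839) = 0.3734.

0.3734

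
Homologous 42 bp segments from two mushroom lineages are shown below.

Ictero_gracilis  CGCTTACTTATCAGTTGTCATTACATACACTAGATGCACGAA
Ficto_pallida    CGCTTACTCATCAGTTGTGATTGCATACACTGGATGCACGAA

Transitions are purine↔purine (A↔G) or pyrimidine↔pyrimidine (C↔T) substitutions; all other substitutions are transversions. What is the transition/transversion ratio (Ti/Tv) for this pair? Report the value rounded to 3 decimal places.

The sequences differ at positions 9 (T/C, transition), 19 (C/G, transversion), 23 (A/G, transition), 32 (A/G, transition).
Of the 4 differences, 3 transitions and 1 transversion, so Ti/Tv = 3/1 = 3.000.

3.000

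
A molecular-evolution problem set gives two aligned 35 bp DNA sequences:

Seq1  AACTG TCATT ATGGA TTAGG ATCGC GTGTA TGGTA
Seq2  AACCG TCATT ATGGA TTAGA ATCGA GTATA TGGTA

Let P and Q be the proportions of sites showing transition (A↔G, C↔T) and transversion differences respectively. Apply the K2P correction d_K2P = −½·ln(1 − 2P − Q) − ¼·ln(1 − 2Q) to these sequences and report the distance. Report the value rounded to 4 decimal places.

The sequences differ at positions 4 (T/C, transition), 20 (G/A, transition), 25 (C/A, transversion), 28 (G/A, transition).
Of the 4 differences, 3 transitions and 1 transversion over 35 sites: P = 3/35 = 0.085714, Q = 1/35 = 0.028571.
d = −0.5·ln(0.800001) − 0.25·ln(0.942858) = −0.5·(-0.223142) − 0.25·(-0.058840) = 0.1263.

0.1263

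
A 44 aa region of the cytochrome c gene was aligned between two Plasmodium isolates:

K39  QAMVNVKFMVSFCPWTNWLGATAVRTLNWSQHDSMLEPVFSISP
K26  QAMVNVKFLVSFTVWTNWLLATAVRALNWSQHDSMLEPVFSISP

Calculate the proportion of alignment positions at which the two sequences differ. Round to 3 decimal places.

Differing sites — 9:M/L; 13:C/T; 14:P/V; 20:G/L; 26:T/A.
There are 5 differences over 44 sites, so p = 5/44 = 0.114.

0.114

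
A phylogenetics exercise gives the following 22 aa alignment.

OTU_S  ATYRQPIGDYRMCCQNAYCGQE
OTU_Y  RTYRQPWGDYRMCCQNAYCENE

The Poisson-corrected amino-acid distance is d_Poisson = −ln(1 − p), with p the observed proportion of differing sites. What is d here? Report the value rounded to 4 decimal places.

The sequences differ at positions 1 (A/R), 7 (I/W), 20 (G/E), 21 (Q/N).
p = 4/22 = 0.181818.
d = −ln(1 − 0.181818) = −ln(0.818182) = 0.2007.

0.2007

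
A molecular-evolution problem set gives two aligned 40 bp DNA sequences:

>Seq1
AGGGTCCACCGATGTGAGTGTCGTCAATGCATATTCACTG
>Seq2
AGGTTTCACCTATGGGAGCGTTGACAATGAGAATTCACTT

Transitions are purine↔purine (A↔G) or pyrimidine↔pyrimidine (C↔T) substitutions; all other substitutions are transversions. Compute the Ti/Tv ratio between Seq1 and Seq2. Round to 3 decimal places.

The sequences differ at positions 4 (G/T, transversion), 6 (C/T, transition), 11 (G/T, transversion), 15 (T/G, transversion), 19 (T/C, transition), 22 (C/T, transition), 24 (T/A, transversion), 30 (C/A, transversion), 31 (A/G, transition), 32 (T/A, transversion), 40 (G/T, transversion).
Of the 11 differences, 4 transitions and 7 transversions, so Ti/Tv = 4/7 = 0.571.

0.571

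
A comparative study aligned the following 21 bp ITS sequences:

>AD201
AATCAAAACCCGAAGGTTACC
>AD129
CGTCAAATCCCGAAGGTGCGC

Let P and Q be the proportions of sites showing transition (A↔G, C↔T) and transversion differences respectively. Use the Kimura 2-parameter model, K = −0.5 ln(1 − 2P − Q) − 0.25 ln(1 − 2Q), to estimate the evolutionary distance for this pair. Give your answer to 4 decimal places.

Differing sites — 1:A/C (Tv); 2:A/G (Ti); 8:A/T (Tv); 18:T/G (Tv); 19:A/C (Tv); 20:C/G (Tv).
Of the 6 differences, 1 transition and 5 transversions over 21 sites: P = 1/21 = 0.047619, Q = 5/21 = 0.238095.
d = −0.5·ln(0.666667) − 0.25·ln(0.523810) = −0.5·(-0.405465) − 0.25·(-0.646626) = 0.3644.

0.3644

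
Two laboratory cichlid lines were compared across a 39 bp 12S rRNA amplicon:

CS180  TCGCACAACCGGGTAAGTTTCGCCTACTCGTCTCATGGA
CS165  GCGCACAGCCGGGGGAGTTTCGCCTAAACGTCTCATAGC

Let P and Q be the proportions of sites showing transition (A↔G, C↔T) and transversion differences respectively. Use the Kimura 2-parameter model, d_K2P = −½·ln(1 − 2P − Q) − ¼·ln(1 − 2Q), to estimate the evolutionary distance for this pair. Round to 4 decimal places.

The sequences differ at positions 1 (T/G, transversion), 8 (A/G, transition), 14 (T/G, transversion), 15 (A/G, transition), 27 (C/A, transversion), 28 (T/A, transversion), 37 (G/A, transition), 39 (A/C, transversion).
Of the 8 differences, 3 transitions and 5 transversions over 39 sites: P = 3/39 = 0.076923, Q = 5/39 = 0.128205.
d = −0.5·ln(0.717949) − 0.25·ln(0.743590) = −0.5·(-0.331357) − 0.25·(-0.296265) = 0.2397.

0.2397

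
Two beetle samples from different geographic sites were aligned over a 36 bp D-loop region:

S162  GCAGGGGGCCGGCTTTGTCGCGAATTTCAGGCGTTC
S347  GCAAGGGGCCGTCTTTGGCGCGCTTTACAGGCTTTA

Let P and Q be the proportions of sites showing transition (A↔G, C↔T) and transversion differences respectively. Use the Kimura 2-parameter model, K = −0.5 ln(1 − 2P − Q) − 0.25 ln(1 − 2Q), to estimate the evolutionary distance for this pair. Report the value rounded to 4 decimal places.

Mismatches occur at site 4 (G↔A, transition), site 12 (G↔T, transversion), site 18 (T↔G, transversion), site 23 (A↔C, transversion), site 24 (A↔T, transversion), site 27 (T↔A, transversion), site 33 (G↔T, transversion), site 36 (C↔A, transversion).
Of the 8 differences, 1 transition and 7 transversions over 36 sites: P = 1/36 = 0.027778, Q = 7/36 = 0.194444.
d = −0.5·ln(0.750000) − 0.25·ln(0.611112) = −0.5·(-0.287682) − 0.25·(-0.492475) = 0.2670.

0.2670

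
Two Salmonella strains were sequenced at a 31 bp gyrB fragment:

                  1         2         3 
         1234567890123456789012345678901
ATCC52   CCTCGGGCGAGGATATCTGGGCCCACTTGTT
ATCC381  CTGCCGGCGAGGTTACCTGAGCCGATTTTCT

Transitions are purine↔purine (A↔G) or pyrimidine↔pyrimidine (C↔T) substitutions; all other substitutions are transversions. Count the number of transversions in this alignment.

Mismatches occur at site 2 (C→T, transition), site 3 (T→G, transversion), site 5 (G→C, transversion), site 13 (A→T, transversion), site 16 (T→C, transition), site 20 (G→A, transition), site 24 (C→G, transversion), site 26 (C→T, transition), site 29 (G→T, transversion), site 30 (T→C, transition).
Of the 10 differences, 5 transitions and 5 transversions, so the answer is 5.

5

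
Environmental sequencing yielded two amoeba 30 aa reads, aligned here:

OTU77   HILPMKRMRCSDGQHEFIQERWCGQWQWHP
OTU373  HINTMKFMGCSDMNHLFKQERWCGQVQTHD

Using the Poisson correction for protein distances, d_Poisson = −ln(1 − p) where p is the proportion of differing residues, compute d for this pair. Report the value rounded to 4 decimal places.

0.4568

The sequences differ at positions 3 (L/N), 4 (P/T), 7 (R/F), 9 (R/G), 13 (G/M), 14 (Q/N), 16 (E/L), 18 (I/K), 26 (W/V), 28 (W/T), 30 (P/D).
p = 11/30 = 0.366667.
d = −ln(1 − 0.366667) = −ln(0.633333) = 0.4568.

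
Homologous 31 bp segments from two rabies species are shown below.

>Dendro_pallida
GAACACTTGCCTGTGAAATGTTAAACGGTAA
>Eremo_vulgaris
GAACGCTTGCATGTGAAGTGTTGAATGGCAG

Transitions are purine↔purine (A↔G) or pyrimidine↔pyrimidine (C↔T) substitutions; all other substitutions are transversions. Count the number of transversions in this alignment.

1

Differing sites — 5:A/G (Ti); 11:C/A (Tv); 18:A/G (Ti); 23:A/G (Ti); 26:C/T (Ti); 29:T/C (Ti); 31:A/G (Ti).
Of the 7 differences, 6 transitions and 1 transversion, so the answer is 1.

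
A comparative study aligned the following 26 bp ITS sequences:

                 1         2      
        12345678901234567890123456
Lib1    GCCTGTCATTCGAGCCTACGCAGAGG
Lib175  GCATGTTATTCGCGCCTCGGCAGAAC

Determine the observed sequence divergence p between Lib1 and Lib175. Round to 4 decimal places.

The sequences differ at positions 3 (C/A), 7 (C/T), 13 (A/C), 18 (A/C), 19 (C/G), 25 (G/A), 26 (G/C).
There are 7 differences over 26 sites, so p = 7/26 = 0.2692.

0.2692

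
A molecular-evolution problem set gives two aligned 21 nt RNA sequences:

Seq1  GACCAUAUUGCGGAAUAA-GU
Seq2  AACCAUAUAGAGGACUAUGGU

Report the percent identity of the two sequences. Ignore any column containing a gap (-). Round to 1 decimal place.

Excluding the 1 gap column leaves 20 comparable sites.
Differing sites — 1:G/A; 9:U/A; 11:C/A; 15:A/C; 18:A/U.
15 of the 20 comparable sites match, so the percent identity is 15/20 × 100 = 75.0%.

75.0%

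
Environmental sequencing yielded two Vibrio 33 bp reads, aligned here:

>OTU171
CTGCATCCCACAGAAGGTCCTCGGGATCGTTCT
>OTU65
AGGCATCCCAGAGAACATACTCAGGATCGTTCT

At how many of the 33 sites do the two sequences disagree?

Differing sites — 1:C/A; 2:T/G; 11:C/G; 16:G/C; 17:G/A; 19:C/A; 23:G/A.
That gives 7 mismatches out of 33 aligned sites, so the Hamming distance is 7.

7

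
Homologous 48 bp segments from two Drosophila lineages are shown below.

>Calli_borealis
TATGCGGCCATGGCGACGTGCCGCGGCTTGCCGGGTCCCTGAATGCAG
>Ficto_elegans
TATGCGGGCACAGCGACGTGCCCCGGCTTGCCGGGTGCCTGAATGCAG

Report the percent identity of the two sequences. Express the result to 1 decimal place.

89.6%

Differing sites — 8:C/G; 11:T/C; 12:G/A; 23:G/C; 37:C/G.
43 of the 48 sites match, so the percent identity is 43/48 × 100 = 89.6%.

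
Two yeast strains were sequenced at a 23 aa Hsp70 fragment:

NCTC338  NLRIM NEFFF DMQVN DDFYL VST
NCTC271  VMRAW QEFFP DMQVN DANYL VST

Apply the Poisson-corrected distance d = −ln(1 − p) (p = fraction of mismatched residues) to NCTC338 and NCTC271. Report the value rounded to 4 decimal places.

0.4274

The sequences differ at positions 1 (N/V), 2 (L/M), 4 (I/A), 5 (M/W), 6 (N/Q), 10 (F/P), 17 (D/A), 18 (F/N).
p = 8/23 = 0.347826.
d = −ln(1 − 0.347826) = −ln(0.652174) = 0.4274.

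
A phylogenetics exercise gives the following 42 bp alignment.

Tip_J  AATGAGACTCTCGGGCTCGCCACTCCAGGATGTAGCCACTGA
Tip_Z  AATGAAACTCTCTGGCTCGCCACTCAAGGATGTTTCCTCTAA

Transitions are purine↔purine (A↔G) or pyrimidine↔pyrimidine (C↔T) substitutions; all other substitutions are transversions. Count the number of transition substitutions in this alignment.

Mismatches occur at site 6 (G↔A, transition), site 13 (G↔T, transversion), site 26 (C↔A, transversion), site 34 (A↔T, transversion), site 35 (G↔T, transversion), site 38 (A↔T, transversion), site 41 (G↔A, transition).
Of the 7 differences, 2 transitions and 5 transversions, so the answer is 2.

2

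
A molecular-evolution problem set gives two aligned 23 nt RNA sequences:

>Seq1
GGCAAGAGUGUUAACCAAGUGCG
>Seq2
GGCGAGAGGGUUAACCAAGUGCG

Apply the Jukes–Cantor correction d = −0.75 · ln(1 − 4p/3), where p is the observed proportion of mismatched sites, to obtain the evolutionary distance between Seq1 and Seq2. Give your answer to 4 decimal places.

Differing sites — 4:A/G; 9:U/G.
p = 2/23 = 0.086957.
d = −0.75 · ln(1 − (4/3)·0.086957) = −0.75 · ln(0.884057) = −0.75 · (-0.123234) = 0.0924.

0.0924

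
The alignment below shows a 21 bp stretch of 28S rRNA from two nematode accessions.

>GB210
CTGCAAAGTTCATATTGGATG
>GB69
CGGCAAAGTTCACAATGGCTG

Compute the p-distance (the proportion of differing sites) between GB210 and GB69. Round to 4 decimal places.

0.1905

The sequences differ at positions 2 (T/G), 13 (T/C), 15 (T/A), 19 (A/C).
There are 4 differences over 21 sites, so p = 4/21 = 0.1905.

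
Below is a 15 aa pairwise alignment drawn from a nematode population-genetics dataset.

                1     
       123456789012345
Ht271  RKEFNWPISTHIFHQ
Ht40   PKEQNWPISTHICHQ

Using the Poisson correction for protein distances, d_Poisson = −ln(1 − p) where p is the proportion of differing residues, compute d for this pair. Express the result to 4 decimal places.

The sequences differ at positions 1 (R/P), 4 (F/Q), 13 (F/C).
p = 3/15 = 0.200000.
d = −ln(1 − 0.200000) = −ln(0.800000) = 0.2231.

0.2231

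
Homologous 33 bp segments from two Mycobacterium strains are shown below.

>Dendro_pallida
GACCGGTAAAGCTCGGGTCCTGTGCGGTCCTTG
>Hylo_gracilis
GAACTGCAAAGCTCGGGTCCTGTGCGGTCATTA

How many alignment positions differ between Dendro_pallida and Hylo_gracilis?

5

Differing sites — 3:C/A; 5:G/T; 7:T/C; 30:C/A; 33:G/A.
That gives 5 mismatches out of 33 aligned sites, so the Hamming distance is 5.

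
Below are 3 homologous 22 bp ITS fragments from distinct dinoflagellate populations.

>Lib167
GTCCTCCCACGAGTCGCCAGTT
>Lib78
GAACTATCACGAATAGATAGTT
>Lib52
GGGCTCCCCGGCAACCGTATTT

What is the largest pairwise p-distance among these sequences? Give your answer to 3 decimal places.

0.545

Pairwise Hamming distances:
  Lib167 vs Lib78: 8
  Lib167 vs Lib52: 11
  Lib78 vs Lib52: 12
The largest is 12 mismatches, between Lib78 and Lib52; p = 12/22 = 0.545.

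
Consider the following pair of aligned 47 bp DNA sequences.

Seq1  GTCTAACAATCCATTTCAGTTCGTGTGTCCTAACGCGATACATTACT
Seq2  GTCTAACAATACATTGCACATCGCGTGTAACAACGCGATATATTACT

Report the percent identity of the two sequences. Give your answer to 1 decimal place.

80.9%

Differing sites — 11:C/A; 16:T/G; 19:G/C; 20:T/A; 24:T/C; 29:C/A; 30:C/A; 31:T/C; 41:C/T.
38 of the 47 sites match, so the percent identity is 38/47 × 100 = 80.9%.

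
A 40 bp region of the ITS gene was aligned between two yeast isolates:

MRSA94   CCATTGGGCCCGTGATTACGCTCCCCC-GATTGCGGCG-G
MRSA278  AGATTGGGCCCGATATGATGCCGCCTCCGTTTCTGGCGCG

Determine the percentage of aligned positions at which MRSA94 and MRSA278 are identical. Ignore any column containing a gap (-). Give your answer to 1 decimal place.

68.4%

Excluding the 2 gap columns leaves 38 comparable sites.
Mismatches occur at site 1 (C→A), site 2 (C→G), site 13 (T→A), site 14 (G→T), site 17 (T→G), site 19 (C→T), site 22 (T→C), site 23 (C→G), site 26 (C→T), site 30 (A→T), site 33 (G→C), site 34 (C→T).
26 of the 38 comparable sites match, so the percent identity is 26/38 × 100 = 68.4%.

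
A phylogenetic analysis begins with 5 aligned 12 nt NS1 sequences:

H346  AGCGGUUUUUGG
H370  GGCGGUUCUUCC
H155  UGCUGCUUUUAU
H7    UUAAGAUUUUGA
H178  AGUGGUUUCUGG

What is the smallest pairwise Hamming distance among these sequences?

Pairwise Hamming distances:
  H346 vs H370: 4
  H346 vs H155: 5
  H346 vs H7: 6
  H346 vs H178: 2
  H370 vs H155: 6
  H370 vs H7: 8
  H370 vs H178: 6
  H155 vs H7: 6
  H155 vs H178: 7
  H7 vs H178: 7
The smallest is 2, between H346 and H178.

2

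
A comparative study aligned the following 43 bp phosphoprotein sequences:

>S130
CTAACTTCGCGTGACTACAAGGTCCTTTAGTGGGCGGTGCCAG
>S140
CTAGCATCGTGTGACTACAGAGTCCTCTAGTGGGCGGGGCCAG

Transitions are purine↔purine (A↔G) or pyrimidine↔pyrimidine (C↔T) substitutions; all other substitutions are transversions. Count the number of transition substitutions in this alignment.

5

Mismatches occur at site 4 (A→G, transition), site 6 (T→A, transversion), site 10 (C→T, transition), site 20 (A→G, transition), site 21 (G→A, transition), site 27 (T→C, transition), site 38 (T→G, transversion).
Of the 7 differences, 5 transitions and 2 transversions, so the answer is 5.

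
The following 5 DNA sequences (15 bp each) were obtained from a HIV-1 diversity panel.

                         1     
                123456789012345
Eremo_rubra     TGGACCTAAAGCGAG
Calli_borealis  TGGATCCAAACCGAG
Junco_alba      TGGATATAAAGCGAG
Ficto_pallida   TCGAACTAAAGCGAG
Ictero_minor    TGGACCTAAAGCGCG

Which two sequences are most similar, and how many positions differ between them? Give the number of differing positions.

1

Pairwise Hamming distances:
  Eremo_rubra vs Calli_borealis: 3
  Eremo_rubra vs Junco_alba: 2
  Eremo_rubra vs Ficto_pallida: 2
  Eremo_rubra vs Ictero_minor: 1
  Calli_borealis vs Junco_alba: 3
  Calli_borealis vs Ficto_pallida: 4
  Calli_borealis vs Ictero_minor: 4
  Junco_alba vs Ficto_pallida: 3
  Junco_alba vs Ictero_minor: 3
  Ficto_pallida vs Ictero_minor: 3
The smallest is 1, between Eremo_rubra and Ictero_minor.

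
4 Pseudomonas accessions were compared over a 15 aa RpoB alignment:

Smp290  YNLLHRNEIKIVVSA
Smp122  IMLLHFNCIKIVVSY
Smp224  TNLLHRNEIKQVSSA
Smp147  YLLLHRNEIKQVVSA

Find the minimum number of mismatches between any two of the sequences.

Pairwise Hamming distances:
  Smp290 vs Smp122: 5
  Smp290 vs Smp224: 3
  Smp290 vs Smp147: 2
  Smp122 vs Smp224: 7
  Smp122 vs Smp147: 6
  Smp224 vs Smp147: 3
The smallest is 2, between Smp290 and Smp147.

2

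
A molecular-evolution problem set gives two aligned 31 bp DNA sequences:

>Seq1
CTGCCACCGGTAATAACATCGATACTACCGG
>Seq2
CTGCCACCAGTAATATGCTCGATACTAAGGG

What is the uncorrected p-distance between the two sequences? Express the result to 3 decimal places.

0.194

Mismatches occur at site 9 (G→A), site 16 (A→T), site 17 (C→G), site 18 (A→C), site 28 (C→A), site 29 (C→G).
There are 6 differences over 31 sites, so p = 6/31 = 0.194.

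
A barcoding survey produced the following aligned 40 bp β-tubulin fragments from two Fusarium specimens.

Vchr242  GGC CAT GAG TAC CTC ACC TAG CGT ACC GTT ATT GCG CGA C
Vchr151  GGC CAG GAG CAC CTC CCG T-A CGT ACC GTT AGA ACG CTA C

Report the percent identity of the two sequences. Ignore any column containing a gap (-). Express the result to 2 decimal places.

Excluding the 1 gap column leaves 39 comparable sites.
Mismatches occur at site 6 (T↔G), site 10 (T↔C), site 16 (A↔C), site 18 (C↔G), site 21 (G↔A), site 32 (T↔G), site 33 (T↔A), site 34 (G↔A), site 38 (G↔T).
30 of the 39 comparable sites match, so the percent identity is 30/39 × 100 = 76.92%.

76.92%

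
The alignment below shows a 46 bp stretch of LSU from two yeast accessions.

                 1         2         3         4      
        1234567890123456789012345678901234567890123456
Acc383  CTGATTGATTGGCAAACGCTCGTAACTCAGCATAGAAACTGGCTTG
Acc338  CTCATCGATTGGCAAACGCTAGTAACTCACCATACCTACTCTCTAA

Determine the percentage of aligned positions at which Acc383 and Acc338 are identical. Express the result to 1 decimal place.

76.1%

The sequences differ at positions 3 (G/C), 6 (T/C), 21 (C/A), 30 (G/C), 35 (G/C), 36 (A/C), 37 (A/T), 41 (G/C), 42 (G/T), 45 (T/A), 46 (G/A).
35 of the 46 sites match, so the percent identity is 35/46 × 100 = 76.1%.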